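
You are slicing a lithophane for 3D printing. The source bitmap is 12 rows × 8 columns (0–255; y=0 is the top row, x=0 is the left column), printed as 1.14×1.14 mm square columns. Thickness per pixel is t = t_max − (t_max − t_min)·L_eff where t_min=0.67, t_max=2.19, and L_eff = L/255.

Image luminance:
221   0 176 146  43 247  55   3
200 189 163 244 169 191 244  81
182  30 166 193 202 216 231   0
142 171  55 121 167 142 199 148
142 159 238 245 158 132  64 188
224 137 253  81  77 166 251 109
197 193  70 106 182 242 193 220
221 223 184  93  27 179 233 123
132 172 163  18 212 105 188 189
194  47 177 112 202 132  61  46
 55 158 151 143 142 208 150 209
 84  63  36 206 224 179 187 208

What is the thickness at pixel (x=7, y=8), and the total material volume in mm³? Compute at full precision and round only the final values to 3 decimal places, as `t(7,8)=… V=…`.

span = t_max - t_min = 2.19 - 0.67 = 1.520
L(7,8) = 189, L_eff = 189/255 = 0.741176
t(7,8) = 2.19 - 1.520·0.741176 = 1.063
Σt over all 12·8 pixels = 157096/1275 ≈ 123.2125490
V = pitch²·Σt = 1.14²·157096/1275 = 160.127

t(7,8)=1.063 V=160.127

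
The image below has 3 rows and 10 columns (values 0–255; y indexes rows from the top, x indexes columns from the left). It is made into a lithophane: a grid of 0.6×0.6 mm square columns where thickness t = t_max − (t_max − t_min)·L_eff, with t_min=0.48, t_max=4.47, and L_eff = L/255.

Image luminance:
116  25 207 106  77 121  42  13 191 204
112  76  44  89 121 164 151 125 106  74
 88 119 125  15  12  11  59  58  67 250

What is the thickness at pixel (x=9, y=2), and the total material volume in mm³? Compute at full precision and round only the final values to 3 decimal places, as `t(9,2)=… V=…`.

t(9,2)=0.558 V=31.557

span = t_max - t_min = 4.47 - 0.48 = 3.990
L(9,2) = 250, L_eff = 250/255 = 0.980392
t(9,2) = 4.47 - 3.990·0.980392 = 0.558
Σt over all 3·10 pixels = 372553/4250 ≈ 87.6595294
V = pitch²·Σt = 0.6²·372553/4250 = 31.557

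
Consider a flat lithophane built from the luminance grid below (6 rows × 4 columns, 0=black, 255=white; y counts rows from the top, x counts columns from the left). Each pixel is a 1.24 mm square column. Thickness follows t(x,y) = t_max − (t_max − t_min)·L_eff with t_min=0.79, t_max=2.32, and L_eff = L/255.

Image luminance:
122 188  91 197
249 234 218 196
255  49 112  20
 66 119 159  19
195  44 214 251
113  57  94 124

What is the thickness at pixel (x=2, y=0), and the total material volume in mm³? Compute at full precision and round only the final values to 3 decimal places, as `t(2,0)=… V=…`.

t(2,0)=1.774 V=54.376

span = t_max - t_min = 2.32 - 0.79 = 1.530
L(2,0) = 91, L_eff = 91/255 = 0.356863
t(2,0) = 2.32 - 1.530·0.356863 = 1.774
Σt over all 6·4 pixels = 35.364
V = pitch²·Σt = 1.24²·35.364 = 54.376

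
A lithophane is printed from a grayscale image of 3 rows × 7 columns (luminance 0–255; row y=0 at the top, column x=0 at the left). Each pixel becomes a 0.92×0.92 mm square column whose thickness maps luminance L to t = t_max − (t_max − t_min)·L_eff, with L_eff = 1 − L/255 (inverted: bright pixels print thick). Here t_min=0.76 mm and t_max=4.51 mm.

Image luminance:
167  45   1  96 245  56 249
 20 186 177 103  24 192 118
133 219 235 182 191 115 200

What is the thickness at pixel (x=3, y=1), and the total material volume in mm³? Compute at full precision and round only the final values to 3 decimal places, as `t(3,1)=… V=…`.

span = t_max - t_min = 4.51 - 0.76 = 3.750
L(3,1) = 103, L_eff = 1 - 103/255 = 0.596078 (inverted)
t(3,1) = 4.51 - 3.750·0.596078 = 2.275
Σt over all 3·7 pixels = 50491/850 ≈ 59.4011765
V = pitch²·Σt = 0.92²·50491/850 = 50.277

t(3,1)=2.275 V=50.277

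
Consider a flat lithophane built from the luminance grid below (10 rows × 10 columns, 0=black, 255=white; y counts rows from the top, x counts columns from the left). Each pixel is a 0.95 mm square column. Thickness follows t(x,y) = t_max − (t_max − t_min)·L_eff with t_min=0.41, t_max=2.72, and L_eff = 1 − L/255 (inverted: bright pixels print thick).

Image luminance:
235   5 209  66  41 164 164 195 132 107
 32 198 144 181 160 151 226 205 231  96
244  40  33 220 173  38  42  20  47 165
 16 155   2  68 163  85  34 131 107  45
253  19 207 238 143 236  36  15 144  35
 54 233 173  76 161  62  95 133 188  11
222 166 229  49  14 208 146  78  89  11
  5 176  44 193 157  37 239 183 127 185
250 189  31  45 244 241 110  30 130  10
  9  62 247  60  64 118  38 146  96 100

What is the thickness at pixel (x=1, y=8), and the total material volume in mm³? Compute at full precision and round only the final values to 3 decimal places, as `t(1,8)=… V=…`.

span = t_max - t_min = 2.72 - 0.41 = 2.310
L(1,8) = 189, L_eff = 1 - 189/255 = 0.258824 (inverted)
t(1,8) = 2.72 - 2.310·0.258824 = 2.122
Σt over all 10·10 pixels = 63856/425 ≈ 150.2494118
V = pitch²·Σt = 0.95²·63856/425 = 135.600

t(1,8)=2.122 V=135.600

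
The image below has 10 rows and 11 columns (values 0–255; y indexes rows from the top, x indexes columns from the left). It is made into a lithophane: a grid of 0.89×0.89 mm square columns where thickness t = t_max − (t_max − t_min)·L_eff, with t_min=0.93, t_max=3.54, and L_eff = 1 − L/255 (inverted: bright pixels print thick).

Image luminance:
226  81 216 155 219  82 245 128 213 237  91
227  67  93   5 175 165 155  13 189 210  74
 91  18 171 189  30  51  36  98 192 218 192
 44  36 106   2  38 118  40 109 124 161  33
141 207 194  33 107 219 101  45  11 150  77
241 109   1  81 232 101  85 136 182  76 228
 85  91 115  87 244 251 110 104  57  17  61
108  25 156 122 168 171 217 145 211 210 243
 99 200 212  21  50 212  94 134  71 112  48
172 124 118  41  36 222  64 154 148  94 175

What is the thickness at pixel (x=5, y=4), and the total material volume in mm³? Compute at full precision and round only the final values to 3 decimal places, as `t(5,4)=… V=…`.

span = t_max - t_min = 3.54 - 0.93 = 2.610
L(5,4) = 219, L_eff = 1 - 219/255 = 0.141176 (inverted)
t(5,4) = 3.54 - 2.610·0.141176 = 3.172
Σt over all 10·11 pixels = 242.718
V = pitch²·Σt = 0.89²·242.718 = 192.257

t(5,4)=3.172 V=192.257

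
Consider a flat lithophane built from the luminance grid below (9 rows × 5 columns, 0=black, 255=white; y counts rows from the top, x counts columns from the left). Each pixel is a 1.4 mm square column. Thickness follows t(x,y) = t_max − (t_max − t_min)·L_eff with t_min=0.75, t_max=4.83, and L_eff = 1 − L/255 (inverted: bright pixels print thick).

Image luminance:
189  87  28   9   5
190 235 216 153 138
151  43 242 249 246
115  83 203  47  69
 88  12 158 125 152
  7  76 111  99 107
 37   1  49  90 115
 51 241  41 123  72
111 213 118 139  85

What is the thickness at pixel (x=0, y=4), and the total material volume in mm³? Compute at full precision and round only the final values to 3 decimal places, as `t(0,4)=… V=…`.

span = t_max - t_min = 4.83 - 0.75 = 4.080
L(0,4) = 88, L_eff = 1 - 88/255 = 0.654902 (inverted)
t(0,4) = 4.83 - 4.080·0.654902 = 2.158
Σt over all 9·5 pixels = 115.654
V = pitch²·Σt = 1.4²·115.654 = 226.682

t(0,4)=2.158 V=226.682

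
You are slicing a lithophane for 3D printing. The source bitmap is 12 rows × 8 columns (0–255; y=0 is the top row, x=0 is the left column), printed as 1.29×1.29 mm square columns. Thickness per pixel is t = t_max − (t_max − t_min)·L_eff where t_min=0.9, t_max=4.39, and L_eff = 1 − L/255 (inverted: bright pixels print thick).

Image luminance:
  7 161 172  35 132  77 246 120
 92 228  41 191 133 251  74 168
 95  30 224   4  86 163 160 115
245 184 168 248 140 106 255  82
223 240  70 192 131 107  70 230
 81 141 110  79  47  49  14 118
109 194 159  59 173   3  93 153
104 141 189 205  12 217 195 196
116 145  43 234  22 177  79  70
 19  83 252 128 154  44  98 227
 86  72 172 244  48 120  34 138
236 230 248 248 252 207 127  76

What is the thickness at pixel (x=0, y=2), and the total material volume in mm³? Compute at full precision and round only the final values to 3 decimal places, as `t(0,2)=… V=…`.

t(0,2)=2.200 V=439.083

span = t_max - t_min = 4.39 - 0.9 = 3.490
L(0,2) = 95, L_eff = 1 - 95/255 = 0.627451 (inverted)
t(0,2) = 4.39 - 3.490·0.627451 = 2.200
Σt over all 12·8 pixels = 1121389/4250 ≈ 263.8562353
V = pitch²·Σt = 1.29²·1121389/4250 = 439.083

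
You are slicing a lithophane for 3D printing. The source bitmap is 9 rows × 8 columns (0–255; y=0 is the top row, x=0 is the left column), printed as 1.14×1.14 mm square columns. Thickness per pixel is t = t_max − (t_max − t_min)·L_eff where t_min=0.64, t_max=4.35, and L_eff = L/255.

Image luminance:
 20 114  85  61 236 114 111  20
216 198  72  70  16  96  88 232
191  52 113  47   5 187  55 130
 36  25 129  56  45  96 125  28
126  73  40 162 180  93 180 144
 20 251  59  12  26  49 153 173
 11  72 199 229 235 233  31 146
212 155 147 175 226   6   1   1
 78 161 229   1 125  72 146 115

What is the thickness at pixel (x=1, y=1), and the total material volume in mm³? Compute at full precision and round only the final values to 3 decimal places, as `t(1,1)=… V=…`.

span = t_max - t_min = 4.35 - 0.64 = 3.710
L(1,1) = 198, L_eff = 198/255 = 0.776471
t(1,1) = 4.35 - 3.710·0.776471 = 1.469
Σt over all 9·8 pixels = 1271716/6375 ≈ 199.4848627
V = pitch²·Σt = 1.14²·1271716/6375 = 259.251

t(1,1)=1.469 V=259.251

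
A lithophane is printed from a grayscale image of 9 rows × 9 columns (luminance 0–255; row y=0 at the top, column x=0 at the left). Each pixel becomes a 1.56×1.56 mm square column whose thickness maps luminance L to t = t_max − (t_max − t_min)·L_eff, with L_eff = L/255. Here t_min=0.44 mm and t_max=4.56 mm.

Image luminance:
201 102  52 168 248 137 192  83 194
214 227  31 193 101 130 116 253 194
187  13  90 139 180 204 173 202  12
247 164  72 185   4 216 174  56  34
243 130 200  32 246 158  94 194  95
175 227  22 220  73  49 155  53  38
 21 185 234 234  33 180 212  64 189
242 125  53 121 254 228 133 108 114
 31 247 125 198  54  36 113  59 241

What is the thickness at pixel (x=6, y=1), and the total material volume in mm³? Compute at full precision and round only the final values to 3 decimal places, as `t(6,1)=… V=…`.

t(6,1)=2.686 V=449.612

span = t_max - t_min = 4.56 - 0.44 = 4.120
L(6,1) = 116, L_eff = 116/255 = 0.454902
t(6,1) = 4.56 - 4.120·0.454902 = 2.686
Σt over all 9·9 pixels = 1177792/6375 ≈ 184.7516863
V = pitch²·Σt = 1.56²·1177792/6375 = 449.612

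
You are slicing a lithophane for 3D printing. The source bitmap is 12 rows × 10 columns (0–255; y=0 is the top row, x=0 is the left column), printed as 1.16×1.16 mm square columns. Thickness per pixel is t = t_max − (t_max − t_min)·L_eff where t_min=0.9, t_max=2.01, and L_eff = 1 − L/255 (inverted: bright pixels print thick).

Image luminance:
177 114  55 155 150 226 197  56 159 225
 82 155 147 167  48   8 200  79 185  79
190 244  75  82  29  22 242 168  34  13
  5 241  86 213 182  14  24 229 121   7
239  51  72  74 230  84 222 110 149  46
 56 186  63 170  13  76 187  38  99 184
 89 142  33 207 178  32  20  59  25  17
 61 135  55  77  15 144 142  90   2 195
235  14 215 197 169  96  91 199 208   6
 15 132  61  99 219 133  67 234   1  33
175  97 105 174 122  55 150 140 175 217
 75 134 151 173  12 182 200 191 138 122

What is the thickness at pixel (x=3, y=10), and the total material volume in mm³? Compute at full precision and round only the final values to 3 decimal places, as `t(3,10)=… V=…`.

span = t_max - t_min = 2.01 - 0.9 = 1.110
L(3,10) = 174, L_eff = 1 - 174/255 = 0.317647 (inverted)
t(3,10) = 2.01 - 1.110·0.317647 = 1.657
Σt over all 12·10 pixels = 360517/2125 ≈ 169.6550588
V = pitch²·Σt = 1.16²·360517/2125 = 228.288

t(3,10)=1.657 V=228.288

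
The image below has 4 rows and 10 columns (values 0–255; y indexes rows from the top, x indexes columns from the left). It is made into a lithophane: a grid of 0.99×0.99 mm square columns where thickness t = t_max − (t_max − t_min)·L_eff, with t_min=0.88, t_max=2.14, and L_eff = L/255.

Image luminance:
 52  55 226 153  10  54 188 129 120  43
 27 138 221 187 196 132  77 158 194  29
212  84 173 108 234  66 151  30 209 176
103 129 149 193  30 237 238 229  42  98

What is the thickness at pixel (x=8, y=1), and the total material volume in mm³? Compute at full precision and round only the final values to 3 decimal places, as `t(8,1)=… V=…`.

t(8,1)=1.181 V=58.326

span = t_max - t_min = 2.14 - 0.88 = 1.260
L(8,1) = 194, L_eff = 194/255 = 0.760784
t(8,1) = 2.14 - 1.260·0.760784 = 1.181
Σt over all 4·10 pixels = 25292/425 ≈ 59.5105882
V = pitch²·Σt = 0.99²·25292/425 = 58.326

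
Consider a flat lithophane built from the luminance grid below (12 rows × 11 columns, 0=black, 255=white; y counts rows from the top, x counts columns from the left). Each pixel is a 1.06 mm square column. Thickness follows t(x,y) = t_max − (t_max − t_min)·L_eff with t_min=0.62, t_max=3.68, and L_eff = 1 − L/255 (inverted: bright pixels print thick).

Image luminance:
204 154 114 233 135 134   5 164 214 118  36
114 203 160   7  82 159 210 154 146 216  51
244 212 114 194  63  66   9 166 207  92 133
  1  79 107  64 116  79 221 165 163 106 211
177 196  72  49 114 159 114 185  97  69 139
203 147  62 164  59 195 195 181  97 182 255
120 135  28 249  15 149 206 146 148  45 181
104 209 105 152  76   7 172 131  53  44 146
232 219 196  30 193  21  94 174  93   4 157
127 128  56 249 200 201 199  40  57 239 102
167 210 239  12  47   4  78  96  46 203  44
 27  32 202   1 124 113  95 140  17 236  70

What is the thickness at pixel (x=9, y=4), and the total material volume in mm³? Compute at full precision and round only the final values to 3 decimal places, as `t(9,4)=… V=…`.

span = t_max - t_min = 3.68 - 0.62 = 3.060
L(9,4) = 69, L_eff = 1 - 69/255 = 0.729412 (inverted)
t(9,4) = 3.68 - 3.060·0.729412 = 1.448
Σt over all 12·11 pixels = 283.092
V = pitch²·Σt = 1.06²·283.092 = 318.082

t(9,4)=1.448 V=318.082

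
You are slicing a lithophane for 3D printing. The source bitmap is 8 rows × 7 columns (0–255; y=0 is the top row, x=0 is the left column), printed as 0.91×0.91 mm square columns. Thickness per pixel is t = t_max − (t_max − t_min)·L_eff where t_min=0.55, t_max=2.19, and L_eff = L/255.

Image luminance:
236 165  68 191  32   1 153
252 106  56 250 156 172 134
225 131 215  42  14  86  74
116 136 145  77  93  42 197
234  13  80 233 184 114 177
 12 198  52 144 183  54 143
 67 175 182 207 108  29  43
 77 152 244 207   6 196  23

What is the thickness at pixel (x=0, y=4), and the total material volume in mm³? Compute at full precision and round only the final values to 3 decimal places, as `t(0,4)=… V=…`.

t(0,4)=0.685 V=63.734

span = t_max - t_min = 2.19 - 0.55 = 1.640
L(0,4) = 234, L_eff = 234/255 = 0.917647
t(0,4) = 2.19 - 1.640·0.917647 = 0.685
Σt over all 8·7 pixels = 490648/6375 ≈ 76.9643922
V = pitch²·Σt = 0.91²·490648/6375 = 63.734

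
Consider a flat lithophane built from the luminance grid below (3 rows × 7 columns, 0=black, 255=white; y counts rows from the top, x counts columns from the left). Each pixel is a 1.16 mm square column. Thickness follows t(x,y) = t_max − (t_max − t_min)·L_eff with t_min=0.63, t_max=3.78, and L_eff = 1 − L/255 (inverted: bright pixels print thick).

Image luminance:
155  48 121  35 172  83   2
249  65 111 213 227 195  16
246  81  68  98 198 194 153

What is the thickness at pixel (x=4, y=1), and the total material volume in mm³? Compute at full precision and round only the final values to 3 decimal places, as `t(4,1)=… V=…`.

t(4,1)=3.434 V=63.181

span = t_max - t_min = 3.78 - 0.63 = 3.150
L(4,1) = 227, L_eff = 1 - 227/255 = 0.109804 (inverted)
t(4,1) = 3.78 - 3.150·0.109804 = 3.434
Σt over all 3·7 pixels = 79821/1700 ≈ 46.9535294
V = pitch²·Σt = 1.16²·79821/1700 = 63.181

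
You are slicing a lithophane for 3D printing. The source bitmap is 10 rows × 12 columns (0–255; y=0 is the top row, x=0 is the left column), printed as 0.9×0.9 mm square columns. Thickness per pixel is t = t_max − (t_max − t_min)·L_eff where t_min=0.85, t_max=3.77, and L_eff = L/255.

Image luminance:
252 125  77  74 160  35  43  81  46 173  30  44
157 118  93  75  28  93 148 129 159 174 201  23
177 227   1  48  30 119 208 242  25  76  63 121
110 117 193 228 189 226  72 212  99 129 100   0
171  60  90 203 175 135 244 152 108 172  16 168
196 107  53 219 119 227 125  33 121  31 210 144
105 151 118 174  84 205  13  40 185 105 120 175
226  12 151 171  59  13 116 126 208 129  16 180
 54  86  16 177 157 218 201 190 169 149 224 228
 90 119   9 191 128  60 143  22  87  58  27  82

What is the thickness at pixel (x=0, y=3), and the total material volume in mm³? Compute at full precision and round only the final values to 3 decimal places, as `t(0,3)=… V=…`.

t(0,3)=2.510 V=231.062

span = t_max - t_min = 3.77 - 0.85 = 2.920
L(0,3) = 110, L_eff = 110/255 = 0.431373
t(0,3) = 3.77 - 2.920·0.431373 = 2.510
Σt over all 10·12 pixels = 1818542/6375 ≈ 285.2614902
V = pitch²·Σt = 0.9²·1818542/6375 = 231.062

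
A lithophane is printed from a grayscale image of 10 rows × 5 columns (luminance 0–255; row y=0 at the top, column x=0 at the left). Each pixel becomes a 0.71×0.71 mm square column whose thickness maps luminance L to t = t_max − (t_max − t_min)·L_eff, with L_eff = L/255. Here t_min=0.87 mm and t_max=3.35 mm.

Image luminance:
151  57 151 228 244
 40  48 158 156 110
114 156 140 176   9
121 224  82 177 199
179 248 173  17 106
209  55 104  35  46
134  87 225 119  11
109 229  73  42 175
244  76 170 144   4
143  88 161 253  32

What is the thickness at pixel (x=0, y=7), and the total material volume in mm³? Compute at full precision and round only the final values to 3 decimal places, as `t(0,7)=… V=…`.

t(0,7)=2.290 V=52.903

span = t_max - t_min = 3.35 - 0.87 = 2.480
L(0,7) = 109, L_eff = 109/255 = 0.427451
t(0,7) = 3.35 - 2.480·0.427451 = 2.290
Σt over all 10·5 pixels = 446019/4250 ≈ 104.9456471
V = pitch²·Σt = 0.71²·446019/4250 = 52.903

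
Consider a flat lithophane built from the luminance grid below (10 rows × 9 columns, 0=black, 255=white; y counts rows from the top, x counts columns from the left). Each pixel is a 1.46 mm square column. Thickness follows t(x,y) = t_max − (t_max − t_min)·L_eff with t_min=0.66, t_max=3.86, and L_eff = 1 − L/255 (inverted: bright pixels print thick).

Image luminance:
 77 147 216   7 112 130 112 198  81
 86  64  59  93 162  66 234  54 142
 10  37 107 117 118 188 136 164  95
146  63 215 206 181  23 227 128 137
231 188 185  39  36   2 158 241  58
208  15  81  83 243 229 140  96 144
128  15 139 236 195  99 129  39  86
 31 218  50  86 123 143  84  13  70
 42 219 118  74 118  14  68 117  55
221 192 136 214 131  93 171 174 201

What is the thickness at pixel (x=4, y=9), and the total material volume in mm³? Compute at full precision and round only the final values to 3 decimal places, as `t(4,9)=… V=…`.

t(4,9)=2.304 V=419.711

span = t_max - t_min = 3.86 - 0.66 = 3.200
L(4,9) = 131, L_eff = 1 - 131/255 = 0.486275 (inverted)
t(4,9) = 3.86 - 3.200·0.486275 = 2.304
Σt over all 10·9 pixels = 251047/1275 ≈ 196.8996078
V = pitch²·Σt = 1.46²·251047/1275 = 419.711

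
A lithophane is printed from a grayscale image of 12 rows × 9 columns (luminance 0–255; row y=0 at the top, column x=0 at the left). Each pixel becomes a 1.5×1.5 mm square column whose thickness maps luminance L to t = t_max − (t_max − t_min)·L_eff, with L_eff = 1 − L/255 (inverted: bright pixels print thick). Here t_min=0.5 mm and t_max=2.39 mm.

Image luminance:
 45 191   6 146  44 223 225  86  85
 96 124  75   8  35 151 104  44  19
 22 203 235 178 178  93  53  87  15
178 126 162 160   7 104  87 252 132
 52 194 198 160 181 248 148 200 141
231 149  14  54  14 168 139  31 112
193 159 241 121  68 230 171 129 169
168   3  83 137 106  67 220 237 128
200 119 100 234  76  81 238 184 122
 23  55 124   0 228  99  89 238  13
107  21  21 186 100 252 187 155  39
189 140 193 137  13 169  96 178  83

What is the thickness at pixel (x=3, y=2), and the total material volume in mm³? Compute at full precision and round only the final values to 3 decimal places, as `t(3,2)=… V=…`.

t(3,2)=1.819 V=347.166

span = t_max - t_min = 2.39 - 0.5 = 1.890
L(3,2) = 178, L_eff = 1 - 178/255 = 0.301961 (inverted)
t(3,2) = 2.39 - 1.890·0.301961 = 1.819
Σt over all 12·9 pixels = 154.296
V = pitch²·Σt = 1.5²·154.296 = 347.166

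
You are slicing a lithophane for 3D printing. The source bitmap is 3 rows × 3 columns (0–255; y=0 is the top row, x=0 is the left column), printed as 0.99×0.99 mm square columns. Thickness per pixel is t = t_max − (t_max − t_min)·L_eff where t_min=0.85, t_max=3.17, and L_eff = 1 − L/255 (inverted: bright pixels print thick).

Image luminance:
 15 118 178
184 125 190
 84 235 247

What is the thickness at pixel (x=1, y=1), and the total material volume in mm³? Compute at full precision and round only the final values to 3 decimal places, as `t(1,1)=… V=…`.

t(1,1)=1.987 V=19.768

span = t_max - t_min = 3.17 - 0.85 = 2.320
L(1,1) = 125, L_eff = 1 - 125/255 = 0.509804 (inverted)
t(1,1) = 3.17 - 2.320·0.509804 = 1.987
Σt over all 3·3 pixels = 514307/25500 ≈ 20.1689020
V = pitch²·Σt = 0.99²·514307/25500 = 19.768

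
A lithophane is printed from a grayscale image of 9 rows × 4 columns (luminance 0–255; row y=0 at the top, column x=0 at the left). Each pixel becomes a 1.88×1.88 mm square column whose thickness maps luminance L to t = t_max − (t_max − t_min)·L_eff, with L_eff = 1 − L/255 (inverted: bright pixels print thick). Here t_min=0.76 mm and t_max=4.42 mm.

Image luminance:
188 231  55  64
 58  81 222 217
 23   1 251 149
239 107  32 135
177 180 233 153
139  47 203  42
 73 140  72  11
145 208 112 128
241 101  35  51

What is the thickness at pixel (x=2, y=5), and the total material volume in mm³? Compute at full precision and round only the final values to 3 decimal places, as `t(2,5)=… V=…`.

t(2,5)=3.674 V=327.214

span = t_max - t_min = 4.42 - 0.76 = 3.660
L(2,5) = 203, L_eff = 1 - 203/255 = 0.203922 (inverted)
t(2,5) = 4.42 - 3.660·0.203922 = 3.674
Σt over all 9·4 pixels = 196732/2125 ≈ 92.5797647
V = pitch²·Σt = 1.88²·196732/2125 = 327.214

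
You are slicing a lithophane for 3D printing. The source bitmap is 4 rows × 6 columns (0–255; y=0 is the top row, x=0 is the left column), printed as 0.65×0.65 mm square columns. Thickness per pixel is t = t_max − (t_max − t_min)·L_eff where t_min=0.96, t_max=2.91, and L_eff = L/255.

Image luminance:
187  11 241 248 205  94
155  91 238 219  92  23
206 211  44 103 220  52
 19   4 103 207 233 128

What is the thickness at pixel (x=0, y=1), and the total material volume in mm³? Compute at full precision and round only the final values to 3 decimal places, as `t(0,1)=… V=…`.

t(0,1)=1.725 V=18.736

span = t_max - t_min = 2.91 - 0.96 = 1.950
L(0,1) = 155, L_eff = 155/255 = 0.607843
t(0,1) = 2.91 - 1.950·0.607843 = 1.725
Σt over all 4·6 pixels = 37693/850 ≈ 44.3447059
V = pitch²·Σt = 0.65²·37693/850 = 18.736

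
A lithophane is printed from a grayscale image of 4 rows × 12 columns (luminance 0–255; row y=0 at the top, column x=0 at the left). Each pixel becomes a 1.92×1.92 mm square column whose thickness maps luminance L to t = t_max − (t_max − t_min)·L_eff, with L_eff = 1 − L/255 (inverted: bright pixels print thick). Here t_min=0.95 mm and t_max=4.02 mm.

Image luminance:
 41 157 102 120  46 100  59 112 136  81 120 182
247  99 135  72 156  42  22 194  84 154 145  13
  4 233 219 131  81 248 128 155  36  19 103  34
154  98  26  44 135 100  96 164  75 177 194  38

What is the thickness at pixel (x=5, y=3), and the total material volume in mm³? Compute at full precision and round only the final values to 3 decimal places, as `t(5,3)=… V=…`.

t(5,3)=2.154 V=403.809

span = t_max - t_min = 4.02 - 0.95 = 3.070
L(5,3) = 100, L_eff = 1 - 100/255 = 0.607843 (inverted)
t(5,3) = 4.02 - 3.070·0.607843 = 2.154
Σt over all 4·12 pixels = 2793277/25500 ≈ 109.5402745
V = pitch²·Σt = 1.92²·2793277/25500 = 403.809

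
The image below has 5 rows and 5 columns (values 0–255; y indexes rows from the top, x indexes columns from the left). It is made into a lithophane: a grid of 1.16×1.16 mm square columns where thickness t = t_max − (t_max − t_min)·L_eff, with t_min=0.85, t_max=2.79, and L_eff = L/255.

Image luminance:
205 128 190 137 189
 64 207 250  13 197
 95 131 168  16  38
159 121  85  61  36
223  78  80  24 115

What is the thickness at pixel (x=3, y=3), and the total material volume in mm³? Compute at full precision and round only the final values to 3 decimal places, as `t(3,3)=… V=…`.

span = t_max - t_min = 2.79 - 0.85 = 1.940
L(3,3) = 61, L_eff = 61/255 = 0.239216
t(3,3) = 2.79 - 1.940·0.239216 = 2.326
Σt over all 5·5 pixels = 238937/5100 ≈ 46.8503922
V = pitch²·Σt = 1.16²·238937/5100 = 63.042

t(3,3)=2.326 V=63.042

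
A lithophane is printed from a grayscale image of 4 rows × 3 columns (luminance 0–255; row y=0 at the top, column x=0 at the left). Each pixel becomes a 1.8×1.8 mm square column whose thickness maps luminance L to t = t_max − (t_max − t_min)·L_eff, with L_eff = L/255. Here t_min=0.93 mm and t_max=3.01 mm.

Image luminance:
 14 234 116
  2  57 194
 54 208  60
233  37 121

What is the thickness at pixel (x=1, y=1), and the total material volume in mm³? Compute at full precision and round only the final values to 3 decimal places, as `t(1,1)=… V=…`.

span = t_max - t_min = 3.01 - 0.93 = 2.080
L(1,1) = 57, L_eff = 57/255 = 0.223529
t(1,1) = 3.01 - 2.080·0.223529 = 2.545
Σt over all 4·3 pixels = 32221/1275 ≈ 25.2713725
V = pitch²·Σt = 1.8²·32221/1275 = 81.879

t(1,1)=2.545 V=81.879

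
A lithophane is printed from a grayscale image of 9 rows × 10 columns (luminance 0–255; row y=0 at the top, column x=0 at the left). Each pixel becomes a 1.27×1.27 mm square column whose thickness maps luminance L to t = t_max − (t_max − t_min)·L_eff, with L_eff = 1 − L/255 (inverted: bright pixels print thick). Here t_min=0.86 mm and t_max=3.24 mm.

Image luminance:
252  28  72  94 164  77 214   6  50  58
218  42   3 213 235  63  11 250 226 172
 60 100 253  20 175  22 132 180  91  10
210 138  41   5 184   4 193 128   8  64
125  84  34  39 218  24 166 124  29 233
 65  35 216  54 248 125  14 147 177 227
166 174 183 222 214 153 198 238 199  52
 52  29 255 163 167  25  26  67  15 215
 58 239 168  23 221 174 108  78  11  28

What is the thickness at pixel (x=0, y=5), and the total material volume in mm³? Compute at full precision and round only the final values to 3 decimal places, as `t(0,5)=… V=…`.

t(0,5)=1.467 V=286.982

span = t_max - t_min = 3.24 - 0.86 = 2.380
L(0,5) = 65, L_eff = 1 - 65/255 = 0.745098 (inverted)
t(0,5) = 3.24 - 2.380·0.745098 = 1.467
Σt over all 9·10 pixels = 133447/750 ≈ 177.9293333
V = pitch²·Σt = 1.27²·133447/750 = 286.982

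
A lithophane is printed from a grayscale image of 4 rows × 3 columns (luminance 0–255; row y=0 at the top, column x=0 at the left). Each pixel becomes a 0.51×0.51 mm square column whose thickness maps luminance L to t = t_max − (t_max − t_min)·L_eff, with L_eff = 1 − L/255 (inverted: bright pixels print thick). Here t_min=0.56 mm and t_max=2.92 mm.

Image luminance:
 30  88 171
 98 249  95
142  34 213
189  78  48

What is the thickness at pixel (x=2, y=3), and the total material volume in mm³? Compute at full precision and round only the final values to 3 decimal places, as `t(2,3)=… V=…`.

span = t_max - t_min = 2.92 - 0.56 = 2.360
L(2,3) = 48, L_eff = 1 - 48/255 = 0.811765 (inverted)
t(2,3) = 2.92 - 2.360·0.811765 = 1.004
Σt over all 4·3 pixels = 25501/1275 ≈ 20.0007843
V = pitch²·Σt = 0.51²·25501/1275 = 5.202

t(2,3)=1.004 V=5.202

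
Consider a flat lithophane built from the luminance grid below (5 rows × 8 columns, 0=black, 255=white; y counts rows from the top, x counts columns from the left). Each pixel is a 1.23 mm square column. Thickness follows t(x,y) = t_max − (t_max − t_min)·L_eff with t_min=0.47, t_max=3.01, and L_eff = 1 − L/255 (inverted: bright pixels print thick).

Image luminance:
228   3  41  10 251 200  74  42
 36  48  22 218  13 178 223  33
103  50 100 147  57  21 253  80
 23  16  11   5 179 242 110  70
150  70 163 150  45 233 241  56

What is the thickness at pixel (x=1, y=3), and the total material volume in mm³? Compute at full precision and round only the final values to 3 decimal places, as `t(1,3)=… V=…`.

span = t_max - t_min = 3.01 - 0.47 = 2.540
L(1,3) = 16, L_eff = 1 - 16/255 = 0.937255 (inverted)
t(1,3) = 3.01 - 2.540·0.937255 = 0.629
Σt over all 5·8 pixels = 154493/2550 ≈ 60.5854902
V = pitch²·Σt = 1.23²·154493/2550 = 91.660

t(1,3)=0.629 V=91.660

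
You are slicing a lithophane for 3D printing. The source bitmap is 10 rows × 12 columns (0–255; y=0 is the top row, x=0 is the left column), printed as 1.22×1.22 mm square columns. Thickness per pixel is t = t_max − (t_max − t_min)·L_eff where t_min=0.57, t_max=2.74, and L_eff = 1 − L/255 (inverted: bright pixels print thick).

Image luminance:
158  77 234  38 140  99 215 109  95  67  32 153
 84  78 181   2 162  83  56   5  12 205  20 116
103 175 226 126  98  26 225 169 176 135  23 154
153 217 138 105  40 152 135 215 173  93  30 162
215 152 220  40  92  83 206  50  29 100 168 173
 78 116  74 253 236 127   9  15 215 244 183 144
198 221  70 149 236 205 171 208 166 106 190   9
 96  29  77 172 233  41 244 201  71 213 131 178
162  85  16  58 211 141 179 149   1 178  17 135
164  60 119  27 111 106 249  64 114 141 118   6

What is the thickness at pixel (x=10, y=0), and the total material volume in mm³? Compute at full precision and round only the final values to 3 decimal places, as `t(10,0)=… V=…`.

span = t_max - t_min = 2.74 - 0.57 = 2.170
L(10,0) = 32, L_eff = 1 - 32/255 = 0.874510 (inverted)
t(10,0) = 2.74 - 2.170·0.874510 = 0.842
Σt over all 10·12 pixels = 2512403/12750 ≈ 197.0512157
V = pitch²·Σt = 1.22²·2512403/12750 = 293.291

t(10,0)=0.842 V=293.291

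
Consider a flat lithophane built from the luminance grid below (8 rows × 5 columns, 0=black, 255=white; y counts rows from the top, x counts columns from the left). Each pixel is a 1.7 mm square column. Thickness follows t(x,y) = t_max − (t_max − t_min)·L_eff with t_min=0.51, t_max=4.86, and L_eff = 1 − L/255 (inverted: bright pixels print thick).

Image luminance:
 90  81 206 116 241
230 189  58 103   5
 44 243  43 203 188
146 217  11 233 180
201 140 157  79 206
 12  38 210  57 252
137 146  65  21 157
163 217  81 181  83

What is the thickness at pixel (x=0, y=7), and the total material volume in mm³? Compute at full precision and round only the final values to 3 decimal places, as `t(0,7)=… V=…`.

t(0,7)=3.291 V=326.655

span = t_max - t_min = 4.86 - 0.51 = 4.350
L(0,7) = 163, L_eff = 1 - 163/255 = 0.360784 (inverted)
t(0,7) = 4.86 - 4.350·0.360784 = 3.291
Σt over all 8·5 pixels = 3843/34 ≈ 113.0294118
V = pitch²·Σt = 1.7²·3843/34 = 326.655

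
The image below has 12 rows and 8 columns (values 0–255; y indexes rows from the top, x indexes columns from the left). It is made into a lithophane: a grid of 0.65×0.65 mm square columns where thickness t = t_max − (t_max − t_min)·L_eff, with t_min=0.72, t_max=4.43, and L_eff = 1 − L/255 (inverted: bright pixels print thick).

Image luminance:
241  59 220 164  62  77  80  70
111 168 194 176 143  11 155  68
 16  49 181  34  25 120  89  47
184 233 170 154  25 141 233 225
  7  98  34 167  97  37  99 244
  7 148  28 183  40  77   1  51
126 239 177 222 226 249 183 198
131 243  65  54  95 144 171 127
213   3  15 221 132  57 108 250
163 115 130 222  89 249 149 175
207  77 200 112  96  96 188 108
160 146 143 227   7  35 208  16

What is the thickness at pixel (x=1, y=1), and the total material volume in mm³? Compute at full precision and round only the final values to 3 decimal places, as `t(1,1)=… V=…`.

span = t_max - t_min = 4.43 - 0.72 = 3.710
L(1,1) = 168, L_eff = 1 - 168/255 = 0.341176 (inverted)
t(1,1) = 4.43 - 3.710·0.341176 = 3.164
Σt over all 12·8 pixels = 209749/850 ≈ 246.7635294
V = pitch²·Σt = 0.65²·209749/850 = 104.258

t(1,1)=3.164 V=104.258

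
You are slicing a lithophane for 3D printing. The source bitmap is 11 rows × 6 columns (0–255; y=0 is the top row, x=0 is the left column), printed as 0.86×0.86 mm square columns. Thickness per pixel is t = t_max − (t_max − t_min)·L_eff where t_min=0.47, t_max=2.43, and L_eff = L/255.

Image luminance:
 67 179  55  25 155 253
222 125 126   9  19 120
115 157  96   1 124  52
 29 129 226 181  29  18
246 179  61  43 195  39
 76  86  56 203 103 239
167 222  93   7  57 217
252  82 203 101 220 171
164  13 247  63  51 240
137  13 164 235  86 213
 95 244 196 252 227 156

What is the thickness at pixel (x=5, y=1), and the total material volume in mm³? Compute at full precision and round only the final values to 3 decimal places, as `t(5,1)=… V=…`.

span = t_max - t_min = 2.43 - 0.47 = 1.960
L(5,1) = 120, L_eff = 120/255 = 0.470588
t(5,1) = 2.43 - 1.960·0.470588 = 1.508
Σt over all 11·6 pixels = 1199497/12750 ≈ 94.0781961
V = pitch²·Σt = 0.86²·1199497/12750 = 69.580

t(5,1)=1.508 V=69.580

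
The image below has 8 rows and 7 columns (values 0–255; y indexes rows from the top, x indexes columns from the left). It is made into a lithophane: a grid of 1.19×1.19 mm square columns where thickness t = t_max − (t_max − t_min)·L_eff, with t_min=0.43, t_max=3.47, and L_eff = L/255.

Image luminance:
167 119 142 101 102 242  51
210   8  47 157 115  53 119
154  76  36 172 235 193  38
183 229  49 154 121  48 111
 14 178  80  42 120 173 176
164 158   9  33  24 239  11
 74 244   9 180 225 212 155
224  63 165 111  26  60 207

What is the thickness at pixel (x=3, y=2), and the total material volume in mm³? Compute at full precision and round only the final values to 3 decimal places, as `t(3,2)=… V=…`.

span = t_max - t_min = 3.47 - 0.43 = 3.040
L(3,2) = 172, L_eff = 172/255 = 0.674510
t(3,2) = 3.47 - 3.040·0.674510 = 1.419
Σt over all 8·7 pixels = 721382/6375 ≈ 113.1579608
V = pitch²·Σt = 1.19²·721382/6375 = 160.243

t(3,2)=1.419 V=160.243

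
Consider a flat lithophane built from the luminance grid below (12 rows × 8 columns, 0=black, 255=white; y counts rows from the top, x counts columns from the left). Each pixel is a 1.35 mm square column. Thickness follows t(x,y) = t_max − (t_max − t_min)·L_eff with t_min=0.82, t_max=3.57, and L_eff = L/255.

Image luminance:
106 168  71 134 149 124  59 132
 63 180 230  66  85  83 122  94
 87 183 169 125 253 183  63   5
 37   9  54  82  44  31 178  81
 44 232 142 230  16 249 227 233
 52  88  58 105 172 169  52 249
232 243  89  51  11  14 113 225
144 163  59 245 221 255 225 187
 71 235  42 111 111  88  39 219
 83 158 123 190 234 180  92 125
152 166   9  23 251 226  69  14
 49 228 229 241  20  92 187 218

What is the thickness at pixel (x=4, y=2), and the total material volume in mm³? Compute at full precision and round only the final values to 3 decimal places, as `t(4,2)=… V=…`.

t(4,2)=0.842 V=378.534

span = t_max - t_min = 3.57 - 0.82 = 2.750
L(4,2) = 253, L_eff = 253/255 = 0.992157
t(4,2) = 3.57 - 2.750·0.992157 = 0.842
Σt over all 12·8 pixels = 264818/1275 ≈ 207.7003922
V = pitch²·Σt = 1.35²·264818/1275 = 378.534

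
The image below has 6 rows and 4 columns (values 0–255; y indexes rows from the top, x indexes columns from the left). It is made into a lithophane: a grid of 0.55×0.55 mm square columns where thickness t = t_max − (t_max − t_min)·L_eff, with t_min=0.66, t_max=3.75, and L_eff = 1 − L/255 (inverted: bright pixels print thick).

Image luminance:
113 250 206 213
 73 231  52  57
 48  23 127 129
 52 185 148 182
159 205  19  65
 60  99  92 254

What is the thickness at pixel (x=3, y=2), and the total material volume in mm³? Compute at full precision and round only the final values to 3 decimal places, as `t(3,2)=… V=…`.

t(3,2)=2.223 V=15.942

span = t_max - t_min = 3.75 - 0.66 = 3.090
L(3,2) = 129, L_eff = 1 - 129/255 = 0.494118 (inverted)
t(3,2) = 3.75 - 3.090·0.494118 = 2.223
Σt over all 6·4 pixels = 223983/4250 ≈ 52.7018824
V = pitch²·Σt = 0.55²·223983/4250 = 15.942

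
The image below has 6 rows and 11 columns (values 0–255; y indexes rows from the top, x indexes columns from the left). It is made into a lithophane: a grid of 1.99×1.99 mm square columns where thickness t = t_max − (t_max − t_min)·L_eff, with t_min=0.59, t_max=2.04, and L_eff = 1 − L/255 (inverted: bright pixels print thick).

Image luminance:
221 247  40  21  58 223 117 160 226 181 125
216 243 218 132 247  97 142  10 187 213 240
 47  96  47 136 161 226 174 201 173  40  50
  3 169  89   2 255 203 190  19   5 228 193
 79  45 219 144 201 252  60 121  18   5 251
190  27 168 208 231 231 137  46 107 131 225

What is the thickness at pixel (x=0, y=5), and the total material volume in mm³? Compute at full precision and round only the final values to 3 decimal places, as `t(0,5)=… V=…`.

t(0,5)=1.670 V=365.134

span = t_max - t_min = 2.04 - 0.59 = 1.450
L(0,5) = 190, L_eff = 1 - 190/255 = 0.254902 (inverted)
t(0,5) = 2.04 - 1.450·0.254902 = 1.670
Σt over all 6·11 pixels = 27661/300 ≈ 92.2033333
V = pitch²·Σt = 1.99²·27661/300 = 365.134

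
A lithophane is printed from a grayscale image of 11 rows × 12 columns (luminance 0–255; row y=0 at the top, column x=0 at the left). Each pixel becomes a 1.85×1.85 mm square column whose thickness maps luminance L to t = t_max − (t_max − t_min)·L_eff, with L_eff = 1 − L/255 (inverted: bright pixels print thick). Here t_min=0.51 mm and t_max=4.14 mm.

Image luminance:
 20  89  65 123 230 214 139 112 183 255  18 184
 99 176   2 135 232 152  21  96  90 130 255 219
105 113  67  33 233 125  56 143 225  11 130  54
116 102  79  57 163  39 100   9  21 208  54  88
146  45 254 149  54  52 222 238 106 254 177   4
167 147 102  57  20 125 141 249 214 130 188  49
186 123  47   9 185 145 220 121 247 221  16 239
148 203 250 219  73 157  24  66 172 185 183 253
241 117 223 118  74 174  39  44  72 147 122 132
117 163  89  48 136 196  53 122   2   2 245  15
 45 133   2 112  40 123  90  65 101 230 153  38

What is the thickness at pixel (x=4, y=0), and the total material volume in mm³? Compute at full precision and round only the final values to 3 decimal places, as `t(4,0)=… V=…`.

t(4,0)=3.784 V=1028.198

span = t_max - t_min = 4.14 - 0.51 = 3.630
L(4,0) = 230, L_eff = 1 - 230/255 = 0.098039 (inverted)
t(4,0) = 4.14 - 3.630·0.098039 = 3.784
Σt over all 11·12 pixels = 510719/1700 ≈ 300.4229412
V = pitch²·Σt = 1.85²·510719/1700 = 1028.198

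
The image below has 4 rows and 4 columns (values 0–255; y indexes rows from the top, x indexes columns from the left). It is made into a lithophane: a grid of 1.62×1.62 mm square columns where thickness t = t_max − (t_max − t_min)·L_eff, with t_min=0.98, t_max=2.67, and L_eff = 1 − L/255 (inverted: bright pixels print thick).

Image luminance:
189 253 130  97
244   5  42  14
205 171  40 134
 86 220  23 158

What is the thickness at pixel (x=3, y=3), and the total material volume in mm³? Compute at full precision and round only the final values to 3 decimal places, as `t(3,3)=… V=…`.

span = t_max - t_min = 2.67 - 0.98 = 1.690
L(3,3) = 158, L_eff = 1 - 158/255 = 0.380392 (inverted)
t(3,3) = 2.67 - 1.690·0.380392 = 2.027
Σt over all 4·4 pixels = 739699/25500 ≈ 29.0078039
V = pitch²·Σt = 1.62²·739699/25500 = 76.128

t(3,3)=2.027 V=76.128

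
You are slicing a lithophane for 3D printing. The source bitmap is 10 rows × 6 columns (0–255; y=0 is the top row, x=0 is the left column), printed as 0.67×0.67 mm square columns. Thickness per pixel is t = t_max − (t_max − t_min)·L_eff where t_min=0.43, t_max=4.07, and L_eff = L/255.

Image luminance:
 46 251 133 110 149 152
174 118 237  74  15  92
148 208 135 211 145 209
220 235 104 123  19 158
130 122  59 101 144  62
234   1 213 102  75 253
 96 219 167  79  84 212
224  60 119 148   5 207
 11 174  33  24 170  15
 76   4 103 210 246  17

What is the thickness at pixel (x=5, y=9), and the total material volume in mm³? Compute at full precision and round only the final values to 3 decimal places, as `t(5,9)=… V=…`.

t(5,9)=3.827 V=60.505

span = t_max - t_min = 4.07 - 0.43 = 3.640
L(5,9) = 17, L_eff = 17/255 = 0.066667
t(5,9) = 4.07 - 3.640·0.066667 = 3.827
Σt over all 10·6 pixels = 57284/425 ≈ 134.7858824
V = pitch²·Σt = 0.67²·57284/425 = 60.505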